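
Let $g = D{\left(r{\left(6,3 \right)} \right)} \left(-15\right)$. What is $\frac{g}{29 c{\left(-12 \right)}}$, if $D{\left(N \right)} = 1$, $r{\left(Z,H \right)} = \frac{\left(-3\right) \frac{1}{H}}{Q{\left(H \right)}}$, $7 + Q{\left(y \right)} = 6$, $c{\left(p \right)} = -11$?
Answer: $\frac{15}{319} \approx 0.047022$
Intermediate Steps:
$Q{\left(y \right)} = -1$ ($Q{\left(y \right)} = -7 + 6 = -1$)
$r{\left(Z,H \right)} = \frac{3}{H}$ ($r{\left(Z,H \right)} = \frac{\left(-3\right) \frac{1}{H}}{-1} = - \frac{3}{H} \left(-1\right) = \frac{3}{H}$)
$g = -15$ ($g = 1 \left(-15\right) = -15$)
$\frac{g}{29 c{\left(-12 \right)}} = - \frac{15}{29 \left(-11\right)} = - \frac{15}{-319} = \left(-15\right) \left(- \frac{1}{319}\right) = \frac{15}{319}$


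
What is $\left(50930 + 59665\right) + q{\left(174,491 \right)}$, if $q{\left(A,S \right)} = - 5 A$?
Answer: $109725$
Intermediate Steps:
$\left(50930 + 59665\right) + q{\left(174,491 \right)} = \left(50930 + 59665\right) - 870 = 110595 - 870 = 109725$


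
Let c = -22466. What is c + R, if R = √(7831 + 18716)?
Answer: -22466 + √26547 ≈ -22303.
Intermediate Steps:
R = √26547 ≈ 162.93
c + R = -22466 + √26547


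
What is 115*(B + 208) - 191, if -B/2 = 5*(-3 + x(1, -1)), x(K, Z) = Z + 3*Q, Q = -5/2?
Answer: 36954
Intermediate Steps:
Q = -5/2 (Q = -5*1/2 = -5/2 ≈ -2.5000)
x(K, Z) = -15/2 + Z (x(K, Z) = Z + 3*(-5/2) = Z - 15/2 = -15/2 + Z)
B = 115 (B = -10*(-3 + (-15/2 - 1)) = -10*(-3 - 17/2) = -10*(-23)/2 = -2*(-115/2) = 115)
115*(B + 208) - 191 = 115*(115 + 208) - 191 = 115*323 - 191 = 37145 - 191 = 36954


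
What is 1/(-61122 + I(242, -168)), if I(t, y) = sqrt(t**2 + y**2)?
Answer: -30561/1867906048 - sqrt(21697)/1867906048 ≈ -1.6440e-5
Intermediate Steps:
1/(-61122 + I(242, -168)) = 1/(-61122 + sqrt(242**2 + (-168)**2)) = 1/(-61122 + sqrt(58564 + 28224)) = 1/(-61122 + sqrt(86788)) = 1/(-61122 + 2*sqrt(21697))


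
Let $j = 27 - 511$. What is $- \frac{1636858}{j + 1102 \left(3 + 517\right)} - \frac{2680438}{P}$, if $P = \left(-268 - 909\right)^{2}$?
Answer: $- \frac{1901143857905}{396589215462} \approx -4.7937$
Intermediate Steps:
$j = -484$
$P = 1385329$ ($P = \left(-268 - 909\right)^{2} = \left(-1177\right)^{2} = 1385329$)
$- \frac{1636858}{j + 1102 \left(3 + 517\right)} - \frac{2680438}{P} = - \frac{1636858}{-484 + 1102 \left(3 + 517\right)} - \frac{2680438}{1385329} = - \frac{1636858}{-484 + 1102 \cdot 520} - \frac{2680438}{1385329} = - \frac{1636858}{-484 + 573040} - \frac{2680438}{1385329} = - \frac{1636858}{572556} - \frac{2680438}{1385329} = \left(-1636858\right) \frac{1}{572556} - \frac{2680438}{1385329} = - \frac{818429}{286278} - \frac{2680438}{1385329} = - \frac{1901143857905}{396589215462}$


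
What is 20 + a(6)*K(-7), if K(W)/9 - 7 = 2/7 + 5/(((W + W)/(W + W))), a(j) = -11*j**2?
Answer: -306364/7 ≈ -43766.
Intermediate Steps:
K(W) = 774/7 (K(W) = 63 + 9*(2/7 + 5/(((W + W)/(W + W)))) = 63 + 9*(2*(1/7) + 5/(((2*W)/((2*W))))) = 63 + 9*(2/7 + 5/(((2*W)*(1/(2*W))))) = 63 + 9*(2/7 + 5/1) = 63 + 9*(2/7 + 5*1) = 63 + 9*(2/7 + 5) = 63 + 9*(37/7) = 63 + 333/7 = 774/7)
20 + a(6)*K(-7) = 20 - 11*6**2*(774/7) = 20 - 11*36*(774/7) = 20 - 396*774/7 = 20 - 306504/7 = -306364/7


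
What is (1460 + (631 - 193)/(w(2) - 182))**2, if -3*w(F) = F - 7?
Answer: 621804794116/292681 ≈ 2.1245e+6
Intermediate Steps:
w(F) = 7/3 - F/3 (w(F) = -(F - 7)/3 = -(-7 + F)/3 = 7/3 - F/3)
(1460 + (631 - 193)/(w(2) - 182))**2 = (1460 + (631 - 193)/((7/3 - 1/3*2) - 182))**2 = (1460 + 438/((7/3 - 2/3) - 182))**2 = (1460 + 438/(5/3 - 182))**2 = (1460 + 438/(-541/3))**2 = (1460 + 438*(-3/541))**2 = (1460 - 1314/541)**2 = (788546/541)**2 = 621804794116/292681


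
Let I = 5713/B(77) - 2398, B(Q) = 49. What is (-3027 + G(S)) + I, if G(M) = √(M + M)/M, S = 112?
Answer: -260112/49 + √14/28 ≈ -5308.3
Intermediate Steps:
G(M) = √2/√M (G(M) = √(2*M)/M = (√2*√M)/M = √2/√M)
I = -111789/49 (I = 5713/49 - 2398 = -111789/49 ≈ -2281.4)
(-3027 + G(S)) + I = (-3027 + √2/√112) - 111789/49 = (-3027 + √2*(√7/28)) - 111789/49 = (-3027 + √14/28) - 111789/49 = -260112/49 + √14/28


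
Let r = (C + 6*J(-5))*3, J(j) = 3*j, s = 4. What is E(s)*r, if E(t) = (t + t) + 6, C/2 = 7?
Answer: -3192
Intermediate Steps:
C = 14 (C = 2*7 = 14)
E(t) = 6 + 2*t (E(t) = 2*t + 6 = 6 + 2*t)
r = -228 (r = (14 + 6*(3*(-5)))*3 = (14 + 6*(-15))*3 = (14 - 90)*3 = -76*3 = -228)
E(s)*r = (6 + 2*4)*(-228) = (6 + 8)*(-228) = 14*(-228) = -3192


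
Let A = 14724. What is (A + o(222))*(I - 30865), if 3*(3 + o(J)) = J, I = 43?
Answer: -456011490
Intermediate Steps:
o(J) = -3 + J/3
(A + o(222))*(I - 30865) = (14724 + (-3 + (⅓)*222))*(43 - 30865) = (14724 + (-3 + 74))*(-30822) = (14724 + 71)*(-30822) = 14795*(-30822) = -456011490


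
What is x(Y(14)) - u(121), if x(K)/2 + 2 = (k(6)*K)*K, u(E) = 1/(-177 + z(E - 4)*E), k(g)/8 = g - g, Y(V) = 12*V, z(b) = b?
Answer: -55921/13980 ≈ -4.0001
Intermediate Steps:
k(g) = 0 (k(g) = 8*(g - g) = 8*0 = 0)
u(E) = 1/(-177 + E*(-4 + E)) (u(E) = 1/(-177 + (E - 4)*E) = 1/(-177 + (-4 + E)*E) = 1/(-177 + E*(-4 + E)))
x(K) = -4 (x(K) = -4 + 2*((0*K)*K) = -4 + 2*(0*K) = -4 + 2*0 = -4 + 0 = -4)
x(Y(14)) - u(121) = -4 - 1/(-177 + 121*(-4 + 121)) = -4 - 1/(-177 + 121*117) = -4 - 1/(-177 + 14157) = -4 - 1/13980 = -55921/13980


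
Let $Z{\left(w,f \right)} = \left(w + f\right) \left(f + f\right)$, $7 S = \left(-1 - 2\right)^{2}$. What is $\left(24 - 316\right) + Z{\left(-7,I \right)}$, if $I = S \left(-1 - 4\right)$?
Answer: $- \frac{5848}{49} \approx -119.35$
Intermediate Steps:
$S = \frac{9}{7}$ ($S = \frac{\left(-1 - 2\right)^{2}}{7} = \frac{\left(-3\right)^{2}}{7} = \frac{1}{7} \cdot 9 = \frac{9}{7} \approx 1.2857$)
$I = - \frac{45}{7}$ ($I = \frac{9 \left(-1 - 4\right)}{7} = \frac{9}{7} \left(-5\right) = - \frac{45}{7} \approx -6.4286$)
$Z{\left(w,f \right)} = 2 f \left(f + w\right)$ ($Z{\left(w,f \right)} = \left(f + w\right) 2 f = 2 f \left(f + w\right)$)
$\left(24 - 316\right) + Z{\left(-7,I \right)} = \left(24 - 316\right) + 2 \left(- \frac{45}{7}\right) \left(- \frac{45}{7} - 7\right) = -292 + 2 \left(- \frac{45}{7}\right) \left(- \frac{94}{7}\right) = -292 + \frac{8460}{49} = - \frac{5848}{49}$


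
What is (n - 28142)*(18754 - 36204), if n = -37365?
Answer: 1143097150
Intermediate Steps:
(n - 28142)*(18754 - 36204) = (-37365 - 28142)*(18754 - 36204) = -65507*(-17450) = 1143097150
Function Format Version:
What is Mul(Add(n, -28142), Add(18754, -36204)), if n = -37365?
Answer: 1143097150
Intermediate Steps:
Mul(Add(n, -28142), Add(18754, -36204)) = Mul(Add(-37365, -28142), Add(18754, -36204)) = Mul(-65507, -17450) = 1143097150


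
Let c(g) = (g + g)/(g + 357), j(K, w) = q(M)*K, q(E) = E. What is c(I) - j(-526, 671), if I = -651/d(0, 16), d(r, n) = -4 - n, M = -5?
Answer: -975668/371 ≈ -2629.8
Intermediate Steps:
j(K, w) = -5*K
I = 651/20 (I = -651/(-4 - 1*16) = -651/(-4 - 16) = -651/(-20) = -651*(-1/20) = 651/20 ≈ 32.550)
c(g) = 2*g/(357 + g) (c(g) = (2*g)/(357 + g) = 2*g/(357 + g))
c(I) - j(-526, 671) = 2*(651/20)/(357 + 651/20) - (-5)*(-526) = 2*(651/20)/(7791/20) - 1*2630 = 2*(651/20)*(20/7791) - 2630 = 62/371 - 2630 = -975668/371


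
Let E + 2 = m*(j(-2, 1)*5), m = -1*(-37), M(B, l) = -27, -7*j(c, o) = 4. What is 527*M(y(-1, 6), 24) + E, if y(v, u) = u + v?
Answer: -100357/7 ≈ -14337.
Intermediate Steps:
j(c, o) = -4/7 (j(c, o) = -⅐*4 = -4/7)
m = 37
E = -754/7 (E = -2 + 37*(-4/7*5) = -2 + 37*(-20/7) = -2 - 740/7 = -754/7 ≈ -107.71)
527*M(y(-1, 6), 24) + E = 527*(-27) - 754/7 = -14229 - 754/7 = -100357/7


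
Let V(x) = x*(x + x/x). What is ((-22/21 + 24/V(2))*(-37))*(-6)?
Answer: 4588/7 ≈ 655.43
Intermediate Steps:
V(x) = x*(1 + x) (V(x) = x*(x + 1) = x*(1 + x))
((-22/21 + 24/V(2))*(-37))*(-6) = ((-22/21 + 24/((2*(1 + 2))))*(-37))*(-6) = ((-22*1/21 + 24/((2*3)))*(-37))*(-6) = ((-22/21 + 24/6)*(-37))*(-6) = ((-22/21 + 24*(⅙))*(-37))*(-6) = ((-22/21 + 4)*(-37))*(-6) = ((62/21)*(-37))*(-6) = -2294/21*(-6) = 4588/7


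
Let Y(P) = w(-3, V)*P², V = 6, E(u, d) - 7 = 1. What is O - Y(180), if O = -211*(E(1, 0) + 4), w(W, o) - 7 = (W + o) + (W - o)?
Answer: -34932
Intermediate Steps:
E(u, d) = 8 (E(u, d) = 7 + 1 = 8)
w(W, o) = 7 + 2*W (w(W, o) = 7 + ((W + o) + (W - o)) = 7 + 2*W)
O = -2532 (O = -211*(8 + 4) = -211*12 = -2532)
Y(P) = P² (Y(P) = (7 + 2*(-3))*P² = (7 - 6)*P² = 1*P² = P²)
O - Y(180) = -2532 - 1*180² = -2532 - 1*32400 = -2532 - 32400 = -34932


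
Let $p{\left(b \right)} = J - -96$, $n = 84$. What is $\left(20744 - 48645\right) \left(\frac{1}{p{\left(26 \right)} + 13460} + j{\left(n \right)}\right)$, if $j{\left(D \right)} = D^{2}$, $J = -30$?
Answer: $- \frac{2662856289757}{13526} \approx -1.9687 \cdot 10^{8}$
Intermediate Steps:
$p{\left(b \right)} = 66$ ($p{\left(b \right)} = -30 - -96 = -30 + 96 = 66$)
$\left(20744 - 48645\right) \left(\frac{1}{p{\left(26 \right)} + 13460} + j{\left(n \right)}\right) = \left(20744 - 48645\right) \left(\frac{1}{66 + 13460} + 84^{2}\right) = - 27901 \left(\frac{1}{13526} + 7056\right) = \left(-27901\right) \frac{95439457}{13526} = - \frac{2662856289757}{13526}$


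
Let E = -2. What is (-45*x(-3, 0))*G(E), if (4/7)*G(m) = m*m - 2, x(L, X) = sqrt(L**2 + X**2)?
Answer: -945/2 ≈ -472.50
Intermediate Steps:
G(m) = -7/2 + 7*m**2/4 (G(m) = 7*(m*m - 2)/4 = 7*(m**2 - 2)/4 = 7*(-2 + m**2)/4 = -7/2 + 7*m**2/4)
(-45*x(-3, 0))*G(E) = (-45*sqrt((-3)**2 + 0**2))*(-7/2 + (7/4)*(-2)**2) = (-45*sqrt(9 + 0))*(-7/2 + (7/4)*4) = (-45*sqrt(9))*(-7/2 + 7) = -45*3*(7/2) = -135*7/2 = -945/2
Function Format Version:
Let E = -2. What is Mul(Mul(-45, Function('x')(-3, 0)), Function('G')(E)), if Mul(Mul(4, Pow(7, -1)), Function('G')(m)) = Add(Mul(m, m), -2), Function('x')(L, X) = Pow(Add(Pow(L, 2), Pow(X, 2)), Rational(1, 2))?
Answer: Rational(-945, 2) ≈ -472.50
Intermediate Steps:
Function('G')(m) = Add(Rational(-7, 2), Mul(Rational(7, 4), Pow(m, 2))) (Function('G')(m) = Mul(Rational(7, 4), Add(Mul(m, m), -2)) = Mul(Rational(7, 4), Add(Pow(m, 2), -2)) = Mul(Rational(7, 4), Add(-2, Pow(m, 2))) = Add(Rational(-7, 2), Mul(Rational(7, 4), Pow(m, 2))))
Mul(Mul(-45, Function('x')(-3, 0)), Function('G')(E)) = Mul(Mul(-45, Pow(Add(Pow(-3, 2), Pow(0, 2)), Rational(1, 2))), Add(Rational(-7, 2), Mul(Rational(7, 4), Pow(-2, 2)))) = Mul(Mul(-45, Pow(Add(9, 0), Rational(1, 2))), Add(Rational(-7, 2), Mul(Rational(7, 4), 4))) = Mul(Mul(-45, Pow(9, Rational(1, 2))), Add(Rational(-7, 2), 7)) = Mul(Mul(-45, 3), Rational(7, 2)) = Mul(-135, Rational(7, 2)) = Rational(-945, 2)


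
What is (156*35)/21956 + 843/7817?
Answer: 15297432/42907513 ≈ 0.35652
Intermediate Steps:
(156*35)/21956 + 843/7817 = 5460*(1/21956) + 843*(1/7817) = 1365/5489 + 843/7817 = 15297432/42907513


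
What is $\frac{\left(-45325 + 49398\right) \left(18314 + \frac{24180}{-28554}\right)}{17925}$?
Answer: $\frac{354971301608}{85305075} \approx 4161.2$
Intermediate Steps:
$\frac{\left(-45325 + 49398\right) \left(18314 + \frac{24180}{-28554}\right)}{17925} = 4073 \left(18314 + 24180 \left(- \frac{1}{28554}\right)\right) \frac{1}{17925} = 4073 \left(18314 - \frac{4030}{4759}\right) \frac{1}{17925} = 4073 \cdot \frac{87152296}{4759} \cdot \frac{1}{17925} = \frac{354971301608}{4759} \cdot \frac{1}{17925} = \frac{354971301608}{85305075}$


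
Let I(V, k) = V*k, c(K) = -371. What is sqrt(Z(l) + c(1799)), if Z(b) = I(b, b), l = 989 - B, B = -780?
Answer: sqrt(3128990) ≈ 1768.9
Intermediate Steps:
l = 1769 (l = 989 - 1*(-780) = 989 + 780 = 1769)
Z(b) = b**2 (Z(b) = b*b = b**2)
sqrt(Z(l) + c(1799)) = sqrt(1769**2 - 371) = sqrt(3129361 - 371) = sqrt(3128990)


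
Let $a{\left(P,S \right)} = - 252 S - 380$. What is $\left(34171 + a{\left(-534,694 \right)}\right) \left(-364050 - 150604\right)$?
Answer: $72616135438$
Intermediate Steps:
$a{\left(P,S \right)} = -380 - 252 S$
$\left(34171 + a{\left(-534,694 \right)}\right) \left(-364050 - 150604\right) = \left(34171 - 175268\right) \left(-364050 - 150604\right) = \left(34171 - 175268\right) \left(-514654\right) = \left(-141097\right) \left(-514654\right) = 72616135438$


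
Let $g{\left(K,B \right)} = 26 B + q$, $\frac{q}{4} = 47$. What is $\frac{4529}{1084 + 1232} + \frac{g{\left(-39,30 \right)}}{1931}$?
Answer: $\frac{10987387}{4472196} \approx 2.4568$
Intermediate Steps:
$q = 188$ ($q = 4 \cdot 47 = 188$)
$g{\left(K,B \right)} = 188 + 26 B$ ($g{\left(K,B \right)} = 26 B + 188 = 188 + 26 B$)
$\frac{4529}{1084 + 1232} + \frac{g{\left(-39,30 \right)}}{1931} = \frac{4529}{1084 + 1232} + \frac{188 + 26 \cdot 30}{1931} = \frac{4529}{2316} + \left(188 + 780\right) \frac{1}{1931} = 4529 \cdot \frac{1}{2316} + 968 \cdot \frac{1}{1931} = \frac{4529}{2316} + \frac{968}{1931} = \frac{10987387}{4472196}$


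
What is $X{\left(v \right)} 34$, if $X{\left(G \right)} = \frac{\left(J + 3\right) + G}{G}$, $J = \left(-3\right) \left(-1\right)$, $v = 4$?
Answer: $85$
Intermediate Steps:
$J = 3$
$X{\left(G \right)} = \frac{6 + G}{G}$ ($X{\left(G \right)} = \frac{\left(3 + 3\right) + G}{G} = \frac{6 + G}{G}$)
$X{\left(v \right)} 34 = \frac{6 + 4}{4} \cdot 34 = \frac{1}{4} \cdot 10 \cdot 34 = \frac{5}{2} \cdot 34 = 85$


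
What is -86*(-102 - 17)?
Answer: 10234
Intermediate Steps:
-86*(-102 - 17) = -86*(-119) = 10234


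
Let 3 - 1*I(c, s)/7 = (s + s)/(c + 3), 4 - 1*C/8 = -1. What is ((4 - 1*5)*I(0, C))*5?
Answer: 2485/3 ≈ 828.33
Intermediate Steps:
C = 40 (C = 32 - 8*(-1) = 32 + 8 = 40)
I(c, s) = 21 - 14*s/(3 + c) (I(c, s) = 21 - 7*(s + s)/(c + 3) = 21 - 7*2*s/(3 + c) = 21 - 14*s/(3 + c))
((4 - 1*5)*I(0, C))*5 = ((4 - 1*5)*(7*(9 - 2*40 + 3*0)/(3 + 0)))*5 = ((4 - 5)*(7*(9 - 80 + 0)/3))*5 = -7*(-71)/3*5 = -1*(-497/3)*5 = (497/3)*5 = 2485/3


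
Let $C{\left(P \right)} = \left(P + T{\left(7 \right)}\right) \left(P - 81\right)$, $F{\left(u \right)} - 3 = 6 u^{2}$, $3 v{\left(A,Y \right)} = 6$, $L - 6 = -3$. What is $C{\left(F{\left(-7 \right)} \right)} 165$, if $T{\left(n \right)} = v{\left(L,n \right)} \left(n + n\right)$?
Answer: $11583000$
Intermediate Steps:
$L = 3$ ($L = 6 - 3 = 3$)
$v{\left(A,Y \right)} = 2$ ($v{\left(A,Y \right)} = \frac{1}{3} \cdot 6 = 2$)
$T{\left(n \right)} = 4 n$ ($T{\left(n \right)} = 2 \left(n + n\right) = 2 \cdot 2 n = 4 n$)
$F{\left(u \right)} = 3 + 6 u^{2}$
$C{\left(P \right)} = \left(-81 + P\right) \left(28 + P\right)$ ($C{\left(P \right)} = \left(P + 4 \cdot 7\right) \left(P - 81\right) = \left(P + 28\right) \left(-81 + P\right) = \left(28 + P\right) \left(-81 + P\right) = \left(-81 + P\right) \left(28 + P\right)$)
$C{\left(F{\left(-7 \right)} \right)} 165 = \left(-2268 + \left(3 + 6 \left(-7\right)^{2}\right)^{2} - 53 \left(3 + 6 \left(-7\right)^{2}\right)\right) 165 = \left(-2268 + \left(3 + 6 \cdot 49\right)^{2} - 53 \left(3 + 6 \cdot 49\right)\right) 165 = \left(-2268 + \left(3 + 294\right)^{2} - 53 \left(3 + 294\right)\right) 165 = \left(-2268 + 297^{2} - 15741\right) 165 = \left(-2268 + 88209 - 15741\right) 165 = 70200 \cdot 165 = 11583000$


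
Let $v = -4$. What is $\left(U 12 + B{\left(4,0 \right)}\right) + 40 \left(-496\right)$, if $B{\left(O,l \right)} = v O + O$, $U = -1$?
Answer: $-19864$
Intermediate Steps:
$B{\left(O,l \right)} = - 3 O$ ($B{\left(O,l \right)} = - 4 O + O = - 3 O$)
$\left(U 12 + B{\left(4,0 \right)}\right) + 40 \left(-496\right) = \left(\left(-1\right) 12 - 12\right) + 40 \left(-496\right) = \left(-12 - 12\right) - 19840 = -24 - 19840 = -19864$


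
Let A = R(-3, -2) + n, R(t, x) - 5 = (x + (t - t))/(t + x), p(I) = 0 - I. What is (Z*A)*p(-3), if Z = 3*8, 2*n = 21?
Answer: 5724/5 ≈ 1144.8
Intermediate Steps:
n = 21/2 (n = (½)*21 = 21/2 ≈ 10.500)
p(I) = -I
R(t, x) = 5 + x/(t + x) (R(t, x) = 5 + (x + (t - t))/(t + x) = 5 + (x + 0)/(t + x) = 5 + x/(t + x))
Z = 24
A = 159/10 (A = (5*(-3) + 6*(-2))/(-3 - 2) + 21/2 = (-15 - 12)/(-5) + 21/2 = -⅕*(-27) + 21/2 = 27/5 + 21/2 = 159/10 ≈ 15.900)
(Z*A)*p(-3) = (24*(159/10))*(-1*(-3)) = (1908/5)*3 = 5724/5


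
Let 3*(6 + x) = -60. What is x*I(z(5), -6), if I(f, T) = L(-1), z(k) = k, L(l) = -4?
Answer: 104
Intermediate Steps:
x = -26 (x = -6 + (1/3)*(-60) = -6 - 20 = -26)
I(f, T) = -4
x*I(z(5), -6) = -26*(-4) = 104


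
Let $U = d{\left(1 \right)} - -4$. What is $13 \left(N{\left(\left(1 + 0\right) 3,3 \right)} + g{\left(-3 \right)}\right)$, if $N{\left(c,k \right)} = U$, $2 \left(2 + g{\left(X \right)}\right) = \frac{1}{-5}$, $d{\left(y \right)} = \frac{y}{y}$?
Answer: $\frac{377}{10} \approx 37.7$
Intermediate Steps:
$d{\left(y \right)} = 1$
$g{\left(X \right)} = - \frac{21}{10}$ ($g{\left(X \right)} = -2 + \frac{1}{2 \left(-5\right)} = -2 + \frac{1}{2} \left(- \frac{1}{5}\right) = -2 - \frac{1}{10} = - \frac{21}{10}$)
$U = 5$ ($U = 1 - -4 = 1 + 4 = 5$)
$N{\left(c,k \right)} = 5$
$13 \left(N{\left(\left(1 + 0\right) 3,3 \right)} + g{\left(-3 \right)}\right) = 13 \left(5 - \frac{21}{10}\right) = 13 \cdot \frac{29}{10} = \frac{377}{10}$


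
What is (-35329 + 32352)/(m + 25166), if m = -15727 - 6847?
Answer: -2977/2592 ≈ -1.1485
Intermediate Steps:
m = -22574
(-35329 + 32352)/(m + 25166) = (-35329 + 32352)/(-22574 + 25166) = -2977/2592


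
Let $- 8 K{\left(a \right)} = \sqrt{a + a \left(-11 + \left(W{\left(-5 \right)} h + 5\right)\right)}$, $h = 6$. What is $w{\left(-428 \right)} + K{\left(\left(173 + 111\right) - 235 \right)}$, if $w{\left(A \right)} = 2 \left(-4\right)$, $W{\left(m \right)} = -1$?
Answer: $-8 - \frac{7 i \sqrt{11}}{8} \approx -8.0 - 2.902 i$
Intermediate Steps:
$w{\left(A \right)} = -8$
$K{\left(a \right)} = - \frac{\sqrt{11} \sqrt{- a}}{8}$ ($K{\left(a \right)} = - \frac{\sqrt{a + a \left(-11 + \left(\left(-1\right) 6 + 5\right)\right)}}{8} = - \frac{\sqrt{a + a \left(-11 + \left(-6 + 5\right)\right)}}{8} = - \frac{\sqrt{a + a \left(-11 - 1\right)}}{8} = - \frac{\sqrt{a + a \left(-12\right)}}{8} = - \frac{\sqrt{a - 12 a}}{8} = - \frac{\sqrt{- 11 a}}{8} = - \frac{\sqrt{11} \sqrt{- a}}{8}$)
$w{\left(-428 \right)} + K{\left(\left(173 + 111\right) - 235 \right)} = -8 - \frac{\sqrt{11} \sqrt{- (\left(173 + 111\right) - 235)}}{8} = -8 - \frac{\sqrt{11} \sqrt{- (284 - 235)}}{8} = -8 - \frac{\sqrt{11} \sqrt{\left(-1\right) 49}}{8} = -8 - \frac{\sqrt{11} \sqrt{-49}}{8} = -8 - \frac{\sqrt{11} \cdot 7 i}{8} = -8 - \frac{7 i \sqrt{11}}{8}$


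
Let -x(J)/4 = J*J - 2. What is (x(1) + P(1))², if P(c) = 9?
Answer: 169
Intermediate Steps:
x(J) = 8 - 4*J² (x(J) = -4*(J*J - 2) = -4*(J² - 2) = -4*(-2 + J²) = 8 - 4*J²)
(x(1) + P(1))² = ((8 - 4*1²) + 9)² = ((8 - 4*1) + 9)² = ((8 - 4) + 9)² = (4 + 9)² = 13² = 169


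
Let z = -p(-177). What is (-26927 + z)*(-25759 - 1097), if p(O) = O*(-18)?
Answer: 808714728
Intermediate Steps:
p(O) = -18*O
z = -3186 (z = -(-18)*(-177) = -1*3186 = -3186)
(-26927 + z)*(-25759 - 1097) = (-26927 - 3186)*(-25759 - 1097) = -30113*(-26856) = 808714728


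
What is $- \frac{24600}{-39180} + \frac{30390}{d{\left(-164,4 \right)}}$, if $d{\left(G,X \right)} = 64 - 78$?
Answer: $- \frac{9919465}{4571} \approx -2170.1$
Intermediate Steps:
$d{\left(G,X \right)} = -14$
$- \frac{24600}{-39180} + \frac{30390}{d{\left(-164,4 \right)}} = - \frac{24600}{-39180} + \frac{30390}{-14} = \left(-24600\right) \left(- \frac{1}{39180}\right) + 30390 \left(- \frac{1}{14}\right) = \frac{410}{653} - \frac{15195}{7} = - \frac{9919465}{4571}$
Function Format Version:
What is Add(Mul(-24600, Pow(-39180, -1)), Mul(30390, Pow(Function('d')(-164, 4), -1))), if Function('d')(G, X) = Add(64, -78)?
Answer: Rational(-9919465, 4571) ≈ -2170.1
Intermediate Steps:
Function('d')(G, X) = -14
Add(Mul(-24600, Pow(-39180, -1)), Mul(30390, Pow(Function('d')(-164, 4), -1))) = Add(Mul(-24600, Pow(-39180, -1)), Mul(30390, Pow(-14, -1))) = Add(Mul(-24600, Rational(-1, 39180)), Mul(30390, Rational(-1, 14))) = Add(Rational(410, 653), Rational(-15195, 7)) = Rational(-9919465, 4571)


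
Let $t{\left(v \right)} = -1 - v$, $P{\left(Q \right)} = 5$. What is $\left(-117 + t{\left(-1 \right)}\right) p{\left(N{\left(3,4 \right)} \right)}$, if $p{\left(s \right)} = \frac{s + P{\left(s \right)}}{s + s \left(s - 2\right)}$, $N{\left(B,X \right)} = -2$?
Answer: $- \frac{117}{2} \approx -58.5$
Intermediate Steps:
$p{\left(s \right)} = \frac{5 + s}{s + s \left(-2 + s\right)}$ ($p{\left(s \right)} = \frac{s + 5}{s + s \left(s - 2\right)} = \frac{5 + s}{s + s \left(-2 + s\right)}$)
$\left(-117 + t{\left(-1 \right)}\right) p{\left(N{\left(3,4 \right)} \right)} = \left(-117 - 0\right) \frac{5 - 2}{\left(-2\right) \left(-1 - 2\right)} = \left(-117 + \left(-1 + 1\right)\right) \left(\left(- \frac{1}{2}\right) \frac{1}{-3} \cdot 3\right) = \left(-117 + 0\right) \left(\left(- \frac{1}{2}\right) \left(- \frac{1}{3}\right) 3\right) = \left(-117\right) \frac{1}{2} = - \frac{117}{2}$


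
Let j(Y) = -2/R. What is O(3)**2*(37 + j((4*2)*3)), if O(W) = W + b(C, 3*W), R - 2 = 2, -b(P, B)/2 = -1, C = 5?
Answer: 1825/2 ≈ 912.50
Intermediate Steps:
b(P, B) = 2 (b(P, B) = -2*(-1) = 2)
R = 4 (R = 2 + 2 = 4)
O(W) = 2 + W (O(W) = W + 2 = 2 + W)
j(Y) = -1/2 (j(Y) = -2/4 = -2*1/4 = -1/2)
O(3)**2*(37 + j((4*2)*3)) = (2 + 3)**2*(37 - 1/2) = 5**2*(73/2) = 25*(73/2) = 1825/2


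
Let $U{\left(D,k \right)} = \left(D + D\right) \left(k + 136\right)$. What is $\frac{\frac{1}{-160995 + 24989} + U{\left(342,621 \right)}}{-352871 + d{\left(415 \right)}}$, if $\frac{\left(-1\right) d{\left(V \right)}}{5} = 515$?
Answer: $- \frac{10060324961}{6906112668} \approx -1.4567$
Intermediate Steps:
$U{\left(D,k \right)} = 2 D \left(136 + k\right)$
$d{\left(V \right)} = -2575$ ($d{\left(V \right)} = \left(-5\right) 515 = -2575$)
$\frac{\frac{1}{-160995 + 24989} + U{\left(342,621 \right)}}{-352871 + d{\left(415 \right)}} = \frac{\frac{1}{-160995 + 24989} + 2 \cdot 342 \left(136 + 621\right)}{-352871 - 2575} = \frac{\frac{1}{-136006} + 2 \cdot 342 \cdot 757}{-355446} = \left(- \frac{1}{136006} + 517788\right) \left(- \frac{1}{355446}\right) = \frac{70422274727}{136006} \left(- \frac{1}{355446}\right) = - \frac{10060324961}{6906112668}$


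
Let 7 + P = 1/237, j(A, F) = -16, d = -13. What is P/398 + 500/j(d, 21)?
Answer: -5898691/188652 ≈ -31.268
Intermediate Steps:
P = -1658/237 (P = -7 + 1/237 = -1658/237 ≈ -6.9958)
P/398 + 500/j(d, 21) = -1658/237/398 + 500/(-16) = -1658/237*1/398 + 500*(-1/16) = -829/47163 - 125/4 = -5898691/188652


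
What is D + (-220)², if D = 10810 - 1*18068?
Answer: 41142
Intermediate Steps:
D = -7258 (D = 10810 - 18068 = -7258)
D + (-220)² = -7258 + (-220)² = -7258 + 48400 = 41142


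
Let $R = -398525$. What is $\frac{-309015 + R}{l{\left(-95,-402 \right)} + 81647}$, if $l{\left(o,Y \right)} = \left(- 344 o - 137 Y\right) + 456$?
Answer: $- \frac{707540}{169857} \approx -4.1655$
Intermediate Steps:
$l{\left(o,Y \right)} = 456 - 344 o - 137 Y$
$\frac{-309015 + R}{l{\left(-95,-402 \right)} + 81647} = \frac{-309015 - 398525}{\left(456 - -32680 - -55074\right) + 81647} = - \frac{707540}{\left(456 + 32680 + 55074\right) + 81647} = - \frac{707540}{88210 + 81647} = - \frac{707540}{169857}$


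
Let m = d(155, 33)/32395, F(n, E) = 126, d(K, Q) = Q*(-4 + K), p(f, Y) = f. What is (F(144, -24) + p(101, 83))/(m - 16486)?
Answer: -668515/48550817 ≈ -0.013769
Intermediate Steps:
m = 453/2945 (m = (33*(-4 + 155))/32395 = (33*151)*(1/32395) = 4983*(1/32395) = 453/2945 ≈ 0.15382)
(F(144, -24) + p(101, 83))/(m - 16486) = (126 + 101)/(453/2945 - 16486) = 227/(-48550817/2945) = 227*(-2945/48550817) = -668515/48550817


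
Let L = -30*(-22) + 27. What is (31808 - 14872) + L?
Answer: 17623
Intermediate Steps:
L = 687 (L = 660 + 27 = 687)
(31808 - 14872) + L = (31808 - 14872) + 687 = 16936 + 687 = 17623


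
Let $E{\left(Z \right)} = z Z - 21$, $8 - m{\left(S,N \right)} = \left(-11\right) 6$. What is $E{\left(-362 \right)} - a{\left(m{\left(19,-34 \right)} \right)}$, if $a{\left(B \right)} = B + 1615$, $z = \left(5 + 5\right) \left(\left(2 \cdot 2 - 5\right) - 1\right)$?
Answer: $5530$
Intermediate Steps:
$m{\left(S,N \right)} = 74$ ($m{\left(S,N \right)} = 8 - \left(-11\right) 6 = 8 - -66 = 8 + 66 = 74$)
$z = -20$ ($z = 10 \left(\left(4 - 5\right) - 1\right) = 10 \left(-1 - 1\right) = 10 \left(-2\right) = -20$)
$a{\left(B \right)} = 1615 + B$
$E{\left(Z \right)} = -21 - 20 Z$ ($E{\left(Z \right)} = - 20 Z - 21 = -21 - 20 Z$)
$E{\left(-362 \right)} - a{\left(m{\left(19,-34 \right)} \right)} = \left(-21 - -7240\right) - \left(1615 + 74\right) = \left(-21 + 7240\right) - 1689 = 7219 - 1689 = 5530$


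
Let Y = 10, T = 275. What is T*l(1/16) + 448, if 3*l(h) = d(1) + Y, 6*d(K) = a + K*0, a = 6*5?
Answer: 1823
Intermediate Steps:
a = 30
d(K) = 5 (d(K) = (30 + K*0)/6 = (30 + 0)/6 = (⅙)*30 = 5)
l(h) = 5 (l(h) = (5 + 10)/3 = (⅓)*15 = 5)
T*l(1/16) + 448 = 275*5 + 448 = 1375 + 448 = 1823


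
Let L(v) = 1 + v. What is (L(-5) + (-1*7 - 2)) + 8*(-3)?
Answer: -37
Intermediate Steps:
(L(-5) + (-1*7 - 2)) + 8*(-3) = ((1 - 5) + (-1*7 - 2)) + 8*(-3) = (-4 + (-7 - 2)) - 24 = (-4 - 9) - 24 = -13 - 24 = -37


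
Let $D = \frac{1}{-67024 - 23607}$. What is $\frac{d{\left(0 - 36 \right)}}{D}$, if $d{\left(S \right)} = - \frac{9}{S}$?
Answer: $- \frac{90631}{4} \approx -22658.0$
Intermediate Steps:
$D = - \frac{1}{90631}$ ($D = \frac{1}{-90631} = - \frac{1}{90631} \approx -1.1034 \cdot 10^{-5}$)
$\frac{d{\left(0 - 36 \right)}}{D} = \frac{\left(-9\right) \frac{1}{0 - 36}}{- \frac{1}{90631}} = - \frac{9}{0 - 36} \left(-90631\right) = - \frac{9}{-36} \left(-90631\right) = \left(-9\right) \left(- \frac{1}{36}\right) \left(-90631\right) = \frac{1}{4} \left(-90631\right) = - \frac{90631}{4}$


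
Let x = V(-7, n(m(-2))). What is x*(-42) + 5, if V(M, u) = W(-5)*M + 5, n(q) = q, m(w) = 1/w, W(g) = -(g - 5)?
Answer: 2735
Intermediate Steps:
W(g) = 5 - g (W(g) = -(-5 + g) = 5 - g)
V(M, u) = 5 + 10*M (V(M, u) = (5 - 1*(-5))*M + 5 = (5 + 5)*M + 5 = 10*M + 5 = 5 + 10*M)
x = -65 (x = 5 + 10*(-7) = 5 - 70 = -65)
x*(-42) + 5 = -65*(-42) + 5 = 2730 + 5 = 2735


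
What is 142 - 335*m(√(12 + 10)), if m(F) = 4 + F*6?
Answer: -1198 - 2010*√22 ≈ -10626.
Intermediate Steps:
m(F) = 4 + 6*F
142 - 335*m(√(12 + 10)) = 142 - 335*(4 + 6*√(12 + 10)) = 142 - 335*(4 + 6*√22) = 142 + (-1340 - 2010*√22) = -1198 - 2010*√22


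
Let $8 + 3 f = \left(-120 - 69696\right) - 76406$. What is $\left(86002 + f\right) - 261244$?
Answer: $- \frac{671956}{3} \approx -2.2399 \cdot 10^{5}$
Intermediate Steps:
$f = - \frac{146230}{3}$ ($f = - \frac{8}{3} + \frac{\left(-120 - 69696\right) - 76406}{3} = - \frac{8}{3} + \frac{-69816 - 76406}{3} = - \frac{8}{3} + \frac{1}{3} \left(-146222\right) = - \frac{8}{3} - \frac{146222}{3} = - \frac{146230}{3} \approx -48743.0$)
$\left(86002 + f\right) - 261244 = \left(86002 - \frac{146230}{3}\right) - 261244 = \frac{111776}{3} - 261244 = - \frac{671956}{3}$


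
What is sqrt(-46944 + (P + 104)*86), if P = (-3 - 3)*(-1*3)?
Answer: 2*I*sqrt(9113) ≈ 190.92*I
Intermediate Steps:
P = 18 (P = -6*(-3) = 18)
sqrt(-46944 + (P + 104)*86) = sqrt(-46944 + (18 + 104)*86) = sqrt(-46944 + 122*86) = sqrt(-46944 + 10492) = sqrt(-36452) = 2*I*sqrt(9113)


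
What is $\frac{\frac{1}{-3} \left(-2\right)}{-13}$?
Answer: $- \frac{2}{39} \approx -0.051282$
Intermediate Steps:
$\frac{\frac{1}{-3} \left(-2\right)}{-13} = \left(- \frac{1}{3}\right) \left(-2\right) \left(- \frac{1}{13}\right) = \frac{2}{3} \left(- \frac{1}{13}\right) = - \frac{2}{39}$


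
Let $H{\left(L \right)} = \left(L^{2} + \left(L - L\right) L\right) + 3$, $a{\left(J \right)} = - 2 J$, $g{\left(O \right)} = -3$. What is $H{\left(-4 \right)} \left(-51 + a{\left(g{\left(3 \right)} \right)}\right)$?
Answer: $-855$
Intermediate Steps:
$H{\left(L \right)} = 3 + L^{2}$ ($H{\left(L \right)} = \left(L^{2} + 0 L\right) + 3 = \left(L^{2} + 0\right) + 3 = L^{2} + 3 = 3 + L^{2}$)
$H{\left(-4 \right)} \left(-51 + a{\left(g{\left(3 \right)} \right)}\right) = \left(3 + \left(-4\right)^{2}\right) \left(-51 - -6\right) = \left(3 + 16\right) \left(-51 + 6\right) = 19 \left(-45\right) = -855$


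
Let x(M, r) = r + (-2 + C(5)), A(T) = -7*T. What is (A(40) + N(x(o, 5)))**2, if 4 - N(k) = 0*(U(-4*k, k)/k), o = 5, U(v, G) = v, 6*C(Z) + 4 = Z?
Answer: 76176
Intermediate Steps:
C(Z) = -2/3 + Z/6
x(M, r) = -11/6 + r (x(M, r) = r + (-2 + (-2/3 + (1/6)*5)) = r + (-2 + (-2/3 + 5/6)) = r + (-2 + 1/6) = r - 11/6 = -11/6 + r)
N(k) = 4 (N(k) = 4 - 0*(-4*k)/k = 4 - 0*(-4) = 4 - 1*0 = 4 + 0 = 4)
(A(40) + N(x(o, 5)))**2 = (-7*40 + 4)**2 = (-280 + 4)**2 = (-276)**2 = 76176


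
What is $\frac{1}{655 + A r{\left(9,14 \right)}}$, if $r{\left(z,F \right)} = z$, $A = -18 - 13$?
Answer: $\frac{1}{376} \approx 0.0026596$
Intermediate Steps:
$A = -31$
$\frac{1}{655 + A r{\left(9,14 \right)}} = \frac{1}{655 - 279} = \frac{1}{376}$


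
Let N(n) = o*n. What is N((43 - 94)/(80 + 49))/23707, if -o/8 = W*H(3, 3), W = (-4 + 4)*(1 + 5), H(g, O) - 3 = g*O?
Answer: 0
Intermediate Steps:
H(g, O) = 3 + O*g (H(g, O) = 3 + g*O = 3 + O*g)
W = 0 (W = 0*6 = 0)
o = 0 (o = -0*(3 + 3*3) = -0*(3 + 9) = -0*12 = -8*0 = 0)
N(n) = 0 (N(n) = 0*n = 0)
N((43 - 94)/(80 + 49))/23707 = 0/23707 = 0*(1/23707) = 0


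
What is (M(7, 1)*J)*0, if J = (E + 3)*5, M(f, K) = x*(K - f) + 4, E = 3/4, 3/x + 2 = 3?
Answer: 0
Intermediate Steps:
x = 3 (x = 3/(-2 + 3) = 3/1 = 3*1 = 3)
E = ¾ (E = 3*(¼) = ¾ ≈ 0.75000)
M(f, K) = 4 - 3*f + 3*K (M(f, K) = 3*(K - f) + 4 = (-3*f + 3*K) + 4 = 4 - 3*f + 3*K)
J = 75/4 (J = (¾ + 3)*5 = (15/4)*5 = 75/4 ≈ 18.750)
(M(7, 1)*J)*0 = ((4 - 3*7 + 3*1)*(75/4))*0 = ((4 - 21 + 3)*(75/4))*0 = -14*75/4*0 = -525/2*0 = 0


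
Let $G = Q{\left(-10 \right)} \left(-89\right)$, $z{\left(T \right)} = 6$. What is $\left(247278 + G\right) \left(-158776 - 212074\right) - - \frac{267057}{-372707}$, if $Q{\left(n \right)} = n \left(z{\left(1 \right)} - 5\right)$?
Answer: $- \frac{34301381645546657}{372707} \approx -9.2033 \cdot 10^{10}$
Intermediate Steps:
$Q{\left(n \right)} = n$ ($Q{\left(n \right)} = n \left(6 - 5\right) = n 1 = n$)
$G = 890$ ($G = \left(-10\right) \left(-89\right) = 890$)
$\left(247278 + G\right) \left(-158776 - 212074\right) - - \frac{267057}{-372707} = \left(247278 + 890\right) \left(-158776 - 212074\right) - - \frac{267057}{-372707} = 248168 \left(-370850\right) - \left(-267057\right) \left(- \frac{1}{372707}\right) = -92033102800 - \frac{267057}{372707} = - \frac{34301381645546657}{372707}$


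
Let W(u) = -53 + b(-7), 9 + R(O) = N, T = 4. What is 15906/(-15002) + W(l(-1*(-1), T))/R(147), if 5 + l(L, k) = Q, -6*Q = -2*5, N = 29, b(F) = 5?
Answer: -129777/37505 ≈ -3.4603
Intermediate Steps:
Q = 5/3 (Q = -(-1)*5/3 = -1/6*(-10) = 5/3 ≈ 1.6667)
l(L, k) = -10/3 (l(L, k) = -5 + 5/3 = -10/3)
R(O) = 20 (R(O) = -9 + 29 = 20)
W(u) = -48 (W(u) = -53 + 5 = -48)
15906/(-15002) + W(l(-1*(-1), T))/R(147) = 15906/(-15002) - 48/20 = 15906*(-1/15002) - 48*1/20 = -7953/7501 - 12/5 = -129777/37505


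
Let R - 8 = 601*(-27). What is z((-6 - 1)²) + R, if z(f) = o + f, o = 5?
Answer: -16165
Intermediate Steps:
z(f) = 5 + f
R = -16219 (R = 8 + 601*(-27) = 8 - 16227 = -16219)
z((-6 - 1)²) + R = (5 + (-6 - 1)²) - 16219 = (5 + (-7)²) - 16219 = (5 + 49) - 16219 = 54 - 16219 = -16165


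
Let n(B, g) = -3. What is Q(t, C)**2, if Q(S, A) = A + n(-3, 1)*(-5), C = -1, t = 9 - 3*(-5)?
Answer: 196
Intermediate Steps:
t = 24 (t = 9 + 15 = 24)
Q(S, A) = 15 + A (Q(S, A) = A - 3*(-5) = A + 15 = 15 + A)
Q(t, C)**2 = (15 - 1)**2 = 14**2 = 196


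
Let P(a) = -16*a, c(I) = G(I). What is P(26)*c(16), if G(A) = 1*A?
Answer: -6656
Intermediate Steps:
G(A) = A
c(I) = I
P(26)*c(16) = -16*26*16 = -416*16 = -6656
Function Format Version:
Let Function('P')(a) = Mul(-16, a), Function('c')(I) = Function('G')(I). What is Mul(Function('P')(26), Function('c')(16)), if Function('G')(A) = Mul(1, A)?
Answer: -6656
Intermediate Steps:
Function('G')(A) = A
Function('c')(I) = I
Mul(Function('P')(26), Function('c')(16)) = Mul(Mul(-16, 26), 16) = Mul(-416, 16) = -6656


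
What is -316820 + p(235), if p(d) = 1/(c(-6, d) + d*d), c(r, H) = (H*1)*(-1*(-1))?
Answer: -17570837199/55460 ≈ -3.1682e+5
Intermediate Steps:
c(r, H) = H (c(r, H) = H*1 = H)
p(d) = 1/(d + d²) (p(d) = 1/(d + d*d) = 1/(d + d²))
-316820 + p(235) = -316820 + 1/(235*(1 + 235)) = -316820 + (1/235)/236 = -316820 + (1/235)*(1/236) = -316820 + 1/55460 = -17570837199/55460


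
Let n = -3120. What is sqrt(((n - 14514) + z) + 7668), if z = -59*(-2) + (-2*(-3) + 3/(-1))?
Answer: I*sqrt(9845) ≈ 99.222*I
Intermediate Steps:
z = 121 (z = 118 + (6 + 3*(-1)) = 118 + (6 - 3) = 118 + 3 = 121)
sqrt(((n - 14514) + z) + 7668) = sqrt(((-3120 - 14514) + 121) + 7668) = sqrt((-17634 + 121) + 7668) = sqrt(-17513 + 7668) = sqrt(-9845) = I*sqrt(9845)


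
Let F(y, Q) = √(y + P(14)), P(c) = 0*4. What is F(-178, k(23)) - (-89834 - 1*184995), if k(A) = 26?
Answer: 274829 + I*√178 ≈ 2.7483e+5 + 13.342*I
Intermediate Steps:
P(c) = 0
F(y, Q) = √y (F(y, Q) = √(y + 0) = √y)
F(-178, k(23)) - (-89834 - 1*184995) = √(-178) - (-89834 - 1*184995) = I*√178 - (-89834 - 184995) = I*√178 - 1*(-274829) = I*√178 + 274829 = 274829 + I*√178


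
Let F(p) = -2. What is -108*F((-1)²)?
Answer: 216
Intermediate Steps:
-108*F((-1)²) = -108*(-2) = 216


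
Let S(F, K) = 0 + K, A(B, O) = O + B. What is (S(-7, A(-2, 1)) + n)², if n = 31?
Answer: 900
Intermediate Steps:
A(B, O) = B + O
S(F, K) = K
(S(-7, A(-2, 1)) + n)² = ((-2 + 1) + 31)² = (-1 + 31)² = 30² = 900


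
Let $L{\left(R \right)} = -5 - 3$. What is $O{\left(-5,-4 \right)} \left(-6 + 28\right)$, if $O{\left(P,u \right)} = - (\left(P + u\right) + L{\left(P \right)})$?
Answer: $374$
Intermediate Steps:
$L{\left(R \right)} = -8$ ($L{\left(R \right)} = -5 - 3 = -8$)
$O{\left(P,u \right)} = 8 - P - u$ ($O{\left(P,u \right)} = - (\left(P + u\right) - 8) = - (-8 + P + u) = 8 - P - u$)
$O{\left(-5,-4 \right)} \left(-6 + 28\right) = \left(8 - -5 - -4\right) \left(-6 + 28\right) = \left(8 + 5 + 4\right) 22 = 17 \cdot 22 = 374$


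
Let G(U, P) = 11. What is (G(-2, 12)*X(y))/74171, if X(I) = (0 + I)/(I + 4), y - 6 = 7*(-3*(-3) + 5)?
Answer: 286/2002617 ≈ 0.00014281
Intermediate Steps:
y = 104 (y = 6 + 7*(-3*(-3) + 5) = 6 + 7*(9 + 5) = 6 + 7*14 = 6 + 98 = 104)
X(I) = I/(4 + I)
(G(-2, 12)*X(y))/74171 = (11*(104/(4 + 104)))/74171 = (11*(104/108))*(1/74171) = (11*(104*(1/108)))*(1/74171) = (11*(26/27))*(1/74171) = (286/27)*(1/74171) = 286/2002617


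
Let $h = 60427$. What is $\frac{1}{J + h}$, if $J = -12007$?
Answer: $\frac{1}{48420} \approx 2.0653 \cdot 10^{-5}$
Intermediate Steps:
$\frac{1}{J + h} = \frac{1}{-12007 + 60427} = \frac{1}{48420}$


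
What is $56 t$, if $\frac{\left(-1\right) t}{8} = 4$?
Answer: $-1792$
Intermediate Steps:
$t = -32$ ($t = \left(-8\right) 4 = -32$)
$56 t = 56 \left(-32\right) = -1792$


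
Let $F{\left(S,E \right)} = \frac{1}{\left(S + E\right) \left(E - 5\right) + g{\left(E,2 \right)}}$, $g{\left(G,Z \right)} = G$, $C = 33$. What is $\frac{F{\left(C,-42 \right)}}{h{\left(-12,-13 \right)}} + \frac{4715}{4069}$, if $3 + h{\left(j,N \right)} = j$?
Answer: $\frac{26942156}{23254335} \approx 1.1586$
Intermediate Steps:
$h{\left(j,N \right)} = -3 + j$
$F{\left(S,E \right)} = \frac{1}{E + \left(-5 + E\right) \left(E + S\right)}$ ($F{\left(S,E \right)} = \frac{1}{\left(S + E\right) \left(E - 5\right) + E} = \frac{1}{\left(E + S\right) \left(-5 + E\right) + E} = \frac{1}{\left(-5 + E\right) \left(E + S\right) + E} = \frac{1}{E + \left(-5 + E\right) \left(E + S\right)}$)
$\frac{F{\left(C,-42 \right)}}{h{\left(-12,-13 \right)}} + \frac{4715}{4069} = \frac{1}{\left(\left(-42\right)^{2} - 165 - -168 - 1386\right) \left(-3 - 12\right)} + \frac{4715}{4069} = \frac{1}{\left(1764 - 165 + 168 - 1386\right) \left(-15\right)} + 4715 \cdot \frac{1}{4069} = \frac{1}{381} \left(- \frac{1}{15}\right) + \frac{4715}{4069} = - \frac{1}{5715} + \frac{4715}{4069} = \frac{26942156}{23254335}$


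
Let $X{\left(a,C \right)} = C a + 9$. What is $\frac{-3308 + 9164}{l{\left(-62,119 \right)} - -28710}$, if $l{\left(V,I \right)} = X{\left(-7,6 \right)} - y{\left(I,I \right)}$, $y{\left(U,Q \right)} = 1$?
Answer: $\frac{1464}{7169} \approx 0.20421$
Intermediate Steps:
$X{\left(a,C \right)} = 9 + C a$
$l{\left(V,I \right)} = -34$ ($l{\left(V,I \right)} = \left(9 + 6 \left(-7\right)\right) - 1 = \left(9 - 42\right) - 1 = -33 - 1 = -34$)
$\frac{-3308 + 9164}{l{\left(-62,119 \right)} - -28710} = \frac{-3308 + 9164}{-34 - -28710} = \frac{5856}{-34 + 28710} = \frac{5856}{28676} = 5856 \cdot \frac{1}{28676} = \frac{1464}{7169}$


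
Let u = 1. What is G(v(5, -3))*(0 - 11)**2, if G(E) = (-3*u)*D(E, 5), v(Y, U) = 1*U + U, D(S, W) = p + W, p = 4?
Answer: -3267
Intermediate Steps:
D(S, W) = 4 + W
v(Y, U) = 2*U (v(Y, U) = U + U = 2*U)
G(E) = -27 (G(E) = (-3*1)*(4 + 5) = -3*9 = -27)
G(v(5, -3))*(0 - 11)**2 = -27*(0 - 11)**2 = -27*(-11)**2 = -27*121 = -3267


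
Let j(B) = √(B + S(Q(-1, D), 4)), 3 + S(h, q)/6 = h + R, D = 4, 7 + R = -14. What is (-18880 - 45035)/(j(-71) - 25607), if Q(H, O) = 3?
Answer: 545557135/218572882 + 21305*I*√197/218572882 ≈ 2.496 + 0.0013681*I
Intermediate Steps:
R = -21 (R = -7 - 14 = -21)
S(h, q) = -144 + 6*h (S(h, q) = -18 + 6*(h - 21) = -18 + 6*(-21 + h) = -18 + (-126 + 6*h) = -144 + 6*h)
j(B) = √(-126 + B) (j(B) = √(B + (-144 + 6*3)) = √(B + (-144 + 18)) = √(B - 126) = √(-126 + B))
(-18880 - 45035)/(j(-71) - 25607) = (-18880 - 45035)/(√(-126 - 71) - 25607) = -63915/(√(-197) - 25607) = -63915/(I*√197 - 25607) = -63915/(-25607 + I*√197)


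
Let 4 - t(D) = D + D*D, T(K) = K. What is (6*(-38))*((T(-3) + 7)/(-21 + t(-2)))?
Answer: 48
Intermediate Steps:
t(D) = 4 - D - D**2 (t(D) = 4 - (D + D*D) = 4 - (D + D**2) = 4 + (-D - D**2) = 4 - D - D**2)
(6*(-38))*((T(-3) + 7)/(-21 + t(-2))) = (6*(-38))*((-3 + 7)/(-21 + (4 - 1*(-2) - 1*(-2)**2))) = -912/(-21 + (4 + 2 - 1*4)) = -912/(-21 + (4 + 2 - 4)) = -912/(-21 + 2) = -912/(-19) = -912*(-1)/19 = -228*(-4/19) = 48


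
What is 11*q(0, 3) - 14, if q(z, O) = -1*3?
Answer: -47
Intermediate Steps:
q(z, O) = -3
11*q(0, 3) - 14 = 11*(-3) - 14 = -33 - 14 = -47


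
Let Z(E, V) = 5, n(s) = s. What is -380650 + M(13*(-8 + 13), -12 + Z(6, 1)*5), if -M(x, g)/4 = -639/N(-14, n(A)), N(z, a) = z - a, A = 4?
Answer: -380792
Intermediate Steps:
M(x, g) = -142 (M(x, g) = -(-2556)/(-14 - 1*4) = -(-2556)/(-14 - 4) = -(-2556)/(-18) = -(-2556)*(-1)/18 = -4*71/2 = -142)
-380650 + M(13*(-8 + 13), -12 + Z(6, 1)*5) = -380650 - 142 = -380792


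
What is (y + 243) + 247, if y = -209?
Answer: 281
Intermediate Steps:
(y + 243) + 247 = (-209 + 243) + 247 = 34 + 247 = 281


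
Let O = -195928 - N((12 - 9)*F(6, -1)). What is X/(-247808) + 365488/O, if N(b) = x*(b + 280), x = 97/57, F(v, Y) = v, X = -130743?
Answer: -1849317491721/1387328555008 ≈ -1.3330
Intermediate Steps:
x = 97/57 (x = 97*(1/57) = 97/57 ≈ 1.7018)
N(b) = 27160/57 + 97*b/57 (N(b) = 97*(b + 280)/57 = 97*(280 + b)/57 = 27160/57 + 97*b/57)
O = -11196802/57 (O = -195928 - (27160/57 + 97*((12 - 9)*6)/57) = -195928 - (27160/57 + 97*(3*6)/57) = -195928 - (27160/57 + (97/57)*18) = -195928 - (27160/57 + 582/19) = -195928 - 1*28906/57 = -195928 - 28906/57 = -11196802/57 ≈ -1.9644e+5)
X/(-247808) + 365488/O = -130743/(-247808) + 365488/(-11196802/57) = -130743*(-1/247808) + 365488*(-57/11196802) = 130743/247808 - 10416408/5598401 = -1849317491721/1387328555008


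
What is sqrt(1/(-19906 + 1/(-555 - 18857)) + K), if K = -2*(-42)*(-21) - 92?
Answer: 10*I*sqrt(2771319200145186453)/386415273 ≈ 43.081*I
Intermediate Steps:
K = -1856 (K = 84*(-21) - 92 = -1764 - 92 = -1856)
sqrt(1/(-19906 + 1/(-555 - 18857)) + K) = sqrt(1/(-19906 + 1/(-555 - 18857)) - 1856) = sqrt(1/(-19906 + 1/(-19412)) - 1856) = sqrt(1/(-19906 - 1/19412) - 1856) = sqrt(1/(-386415273/19412) - 1856) = sqrt(-19412/386415273 - 1856) = sqrt(-717186766100/386415273) = 10*I*sqrt(2771319200145186453)/386415273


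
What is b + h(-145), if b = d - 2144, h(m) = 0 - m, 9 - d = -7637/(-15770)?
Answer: -31389937/15770 ≈ -1990.5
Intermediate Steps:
d = 134293/15770 (d = 9 - (-7637)/(-15770) = 9 - (-7637)*(-1)/15770 = 9 - 1*7637/15770 = 9 - 7637/15770 = 134293/15770 ≈ 8.5157)
h(m) = -m
b = -33676587/15770 (b = 134293/15770 - 2144 = -33676587/15770 ≈ -2135.5)
b + h(-145) = -33676587/15770 - 1*(-145) = -33676587/15770 + 145 = -31389937/15770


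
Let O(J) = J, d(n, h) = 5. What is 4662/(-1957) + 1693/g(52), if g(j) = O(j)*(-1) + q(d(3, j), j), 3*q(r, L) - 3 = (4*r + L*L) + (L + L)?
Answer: -2531247/5234975 ≈ -0.48353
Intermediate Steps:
q(r, L) = 1 + L**2/3 + 2*L/3 + 4*r/3 (q(r, L) = 1 + ((4*r + L*L) + (L + L))/3 = 1 + ((4*r + L**2) + 2*L)/3 = 1 + ((L**2 + 4*r) + 2*L)/3 = 1 + (L**2 + 2*L + 4*r)/3 = 1 + (L**2/3 + 2*L/3 + 4*r/3) = 1 + L**2/3 + 2*L/3 + 4*r/3)
g(j) = 23/3 - j/3 + j**2/3 (g(j) = j*(-1) + (1 + j**2/3 + 2*j/3 + (4/3)*5) = -j + (1 + j**2/3 + 2*j/3 + 20/3) = -j + (23/3 + j**2/3 + 2*j/3) = 23/3 - j/3 + j**2/3)
4662/(-1957) + 1693/g(52) = 4662/(-1957) + 1693/(23/3 - 1/3*52 + (1/3)*52**2) = 4662*(-1/1957) + 1693/(23/3 - 52/3 + (1/3)*2704) = -4662/1957 + 1693/(23/3 - 52/3 + 2704/3) = -4662/1957 + 1693/(2675/3) = -4662/1957 + 1693*(3/2675) = -4662/1957 + 5079/2675 = -2531247/5234975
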